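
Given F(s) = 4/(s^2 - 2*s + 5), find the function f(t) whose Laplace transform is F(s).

Rewrite the denominator: s^2 - 2*s + 5 = (s - 1)^2 + 4.
The form in (s - 1) signals a first-shifting-theorem factor e^(t).
Since L{sin(2t)} = 2/(s^2 + 4), the inverse is e^(t)*sin(2*t), scaled by 2.

f(t) = 2*exp(t)*sin(2*t)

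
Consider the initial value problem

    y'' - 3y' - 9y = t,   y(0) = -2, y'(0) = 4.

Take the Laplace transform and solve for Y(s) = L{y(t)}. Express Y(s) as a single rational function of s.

Y(s) = (-2*s^3 + 10*s^2 + 1)/(s^4 - 3*s^3 - 9*s^2)

Laplace-transform each side.
Using L{y''} = s^2 Y - s·y(0) - y'(0) and L{y'} = sY - y(0), with y(0) = -2, y'(0) = 4, the left side becomes (s^2 - 3*s - 9)Y - (-2*s + 10).
The right side is L{t} = s^(-2).
So (s^2 - 3*s - 9)Y = s^(-2) + (-2*s + 10).
Divide through and combine into a single rational function.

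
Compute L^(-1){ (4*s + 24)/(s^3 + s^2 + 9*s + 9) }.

2*sin(3*t) - 2*cos(3*t) + 2*exp(-t)

Factor the denominator: s^3 + s^2 + 9*s + 9 = (s + 1)*(s^2 + 9).
Partial fraction decomposition gives [2/(s + 1)] + [-2*s/(s^2 + 9)] + [6/(s^2 + 9)].
Invert each term: 2/(s + 1) ↔ 2e^(-t); -2·s/(s^2 + 9) ↔ -2cos(3t); 2·3/(s^2 + 9) ↔ 2sin(3t).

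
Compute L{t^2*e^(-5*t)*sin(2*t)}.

4*(3*s^2 + 30*s + 71)/(s^2 + 10*s + 29)^3

L{sin(2t)} = 2/(s^2 + 4).
Multiplying by e^(-5t) shifts s → s + 5, so L{e^(-5*t)*sin(2*t)} = 2/((s + 5)^2 + 4).
Then apply L{t^2·g(t)} = (-1)^2 d^2/ds^2[G(s)] with G(s) = 2/((s + 5)^2 + 4):
differentiating 2 times and applying the sign gives 4*(3*s^2 + 30*s + 71)/(s^2 + 10*s + 29)^3.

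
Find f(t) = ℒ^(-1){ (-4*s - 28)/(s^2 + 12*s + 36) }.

Factor the denominator: s^2 + 12*s + 36 = (s + 6)^2.
Partial fraction decomposition gives [-4/(s + 6)] + [-4/(s + 6)^2].
Invert each term: -4/(s + 6) ↔ -4e^(-6t); -4/(s + 6)^2 ↔ -4t·e^(-6t).

f(t) = -4*t*exp(-6*t) - 4*exp(-6*t)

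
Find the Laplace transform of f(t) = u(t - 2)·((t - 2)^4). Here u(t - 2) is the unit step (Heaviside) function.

24*exp(-2*s)/s^5

By the second shifting theorem, L{u(t - c)·g(t - c)} = e^(-cs)·G(s) with c = 2 and G(s) = L{g(t)}.
L{t^4} = 4!/s^5 = 24/s^5.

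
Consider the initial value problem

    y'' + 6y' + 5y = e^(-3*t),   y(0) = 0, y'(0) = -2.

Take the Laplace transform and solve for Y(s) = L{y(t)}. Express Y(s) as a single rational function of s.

Y(s) = (-2*s - 5)/(s^3 + 9*s^2 + 23*s + 15)

Laplace-transform each side.
The derivative rules (L{y''} = s^2 Y - s·y(0) - y'(0) and L{y'} = sY - y(0), with y(0) = 0, y'(0) = -2) turn the left side into (s^2 + 6*s + 5)Y - (-2).
The right side is L{e^(-3*t)} = 1/(s + 3).
So (s^2 + 6*s + 5)Y = 1/(s + 3) + (-2).
Divide through and combine into a single rational function.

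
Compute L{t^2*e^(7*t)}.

2/(s - 7)^3

L{e^(7t)} = 1/(s - 7).
Then apply L{t^2·g(t)} = (-1)^2 d^2/ds^2[H(s)] with H(s) = 1/(s - 7):
differentiating 2 times and applying the sign gives 2/(s - 7)^3.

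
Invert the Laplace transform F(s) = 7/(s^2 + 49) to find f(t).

f(t) = sin(7*t)

Since L{sin(7t)} = 7/(s^2 + 49), the inverse is sin(7*t).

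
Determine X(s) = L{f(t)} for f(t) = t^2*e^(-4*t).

L{e^(-4t)} = 1/(s + 4).
Then apply L{t^2·g(t)} = (-1)^2 d^2/ds^2[G(s)] with G(s) = 1/(s + 4):
differentiating 2 times and applying the sign gives 2/(s + 4)^3.

X(s) = 2/(s + 4)^3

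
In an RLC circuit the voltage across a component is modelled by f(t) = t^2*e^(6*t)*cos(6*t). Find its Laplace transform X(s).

L{cos(6t)} = s/(s^2 + 36).
Multiplying by e^(6t) shifts s → s - 6, so L{e^(6*t)*cos(6*t)} = (s - 6)/((s - 6)^2 + 36).
Then apply L{t^2·g(t)} = (-1)^2 d^2/ds^2[G(s)] with G(s) = (s - 6)/((s - 6)^2 + 36):
differentiating 2 times and applying the sign gives 2*(s - 6)*(s^2 - 12*s - 72)/(s^2 - 12*s + 72)^3.

X(s) = 2*(s - 6)*(s^2 - 12*s - 72)/(s^2 - 12*s + 72)^3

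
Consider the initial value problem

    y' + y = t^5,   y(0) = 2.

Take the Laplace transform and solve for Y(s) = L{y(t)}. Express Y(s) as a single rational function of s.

Y(s) = (2*s^6 + 120)/(s^7 + s^6)

Laplace-transform each side.
Using L{y'} = sY - y(0) = sY - 2, the left side becomes (s + 1)Y - (2).
The right side is L{t^5} = 120/s^6.
So (s + 1)Y = 120/s^6 + (2).
Divide through and combine into a single rational function.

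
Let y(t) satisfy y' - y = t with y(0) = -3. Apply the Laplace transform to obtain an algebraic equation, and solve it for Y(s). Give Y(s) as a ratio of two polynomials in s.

Y(s) = (-3*s^2 + 1)/(s^3 - s^2)

Transform both sides with L{·}.
Using L{y'} = sY - y(0) = sY - (-3), the left side becomes (s - 1)Y - (-3).
The right side is L{t} = s^(-2).
So (s - 1)Y = s^(-2) + (-3).
Divide through and combine into a single rational function.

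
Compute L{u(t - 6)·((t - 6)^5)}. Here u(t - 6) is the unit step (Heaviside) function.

120*exp(-6*s)/s^6

By the second shifting theorem, L{u(t - c)·g(t - c)} = e^(-cs)·G(s) with c = 6 and G(s) = L{g(t)}.
L{t^5} = 5!/s^6 = 120/s^6.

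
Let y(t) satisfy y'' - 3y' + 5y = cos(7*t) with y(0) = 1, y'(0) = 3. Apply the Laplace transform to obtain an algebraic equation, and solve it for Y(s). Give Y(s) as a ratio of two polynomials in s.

Y(s) = (s^3 + 50*s)/(s^4 - 3*s^3 + 54*s^2 - 147*s + 245)

Take the Laplace transform of both sides.
With L{y''} = s^2 Y - s·y(0) - y'(0) and L{y'} = sY - y(0), with y(0) = 1, y'(0) = 3: the LHS transforms to (s^2 - 3*s + 5)Y - (s).
The right side is L{cos(7*t)} = s/(s^2 + 49).
So (s^2 - 3*s + 5)Y = s/(s^2 + 49) + (s).
Isolate Y and clear denominators.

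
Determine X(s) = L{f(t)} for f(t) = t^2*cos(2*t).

X(s) = 2*s*(s^2 - 12)/(s^2 + 4)^3

L{cos(2t)} = s/(s^2 + 4).
Then apply L{t^2·g(t)} = (-1)^2 d^2/ds^2[G(s)] with G(s) = s/(s^2 + 4):
differentiating 2 times and applying the sign gives 2*s*(s^2 - 12)/(s^2 + 4)^3.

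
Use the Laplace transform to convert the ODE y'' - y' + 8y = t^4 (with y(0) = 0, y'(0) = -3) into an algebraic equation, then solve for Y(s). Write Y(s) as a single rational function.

Y(s) = (-3*s^5 + 24)/(s^7 - s^6 + 8*s^5)

Laplace-transform each side.
The derivative rules (L{y''} = s^2 Y - s·y(0) - y'(0) and L{y'} = sY - y(0), with y(0) = 0, y'(0) = -3) turn the left side into (s^2 - s + 8)Y - (-3).
The right side is L{t^4} = 24/s^5.
So (s^2 - s + 8)Y = 24/s^5 + (-3).
Divide through and combine into a single rational function.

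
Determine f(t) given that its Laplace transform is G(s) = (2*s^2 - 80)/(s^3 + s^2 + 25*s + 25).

f(t) = -sin(5*t) + 5*cos(5*t) - 3*exp(-t)

Factor the denominator: s^3 + s^2 + 25*s + 25 = (s + 1)*(s^2 + 25).
Partial fraction decomposition gives [-3/(s + 1)] + [5*s/(s^2 + 25)] + [-5/(s^2 + 25)].
Invert each term: -3/(s + 1) ↔ -3e^(-t); 5·s/(s^2 + 25) ↔ 5cos(5t); -1·5/(s^2 + 25) ↔ -sin(5t).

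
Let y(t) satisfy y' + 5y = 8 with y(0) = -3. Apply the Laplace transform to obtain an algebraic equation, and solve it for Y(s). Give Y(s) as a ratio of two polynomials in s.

Take the Laplace transform of both sides.
With L{y'} = sY - y(0) = sY - (-3): the LHS transforms to (s + 5)Y - (-3).
The right side is L{8} = 8/s.
So (s + 5)Y = 8/s + (-3).
Solve for Y(s) and write it as one ratio of polynomials.

Y(s) = (-3*s + 8)/(s^2 + 5*s)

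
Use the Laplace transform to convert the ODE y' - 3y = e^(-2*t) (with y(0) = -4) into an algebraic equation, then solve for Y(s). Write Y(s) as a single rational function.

Y(s) = (-4*s - 7)/(s^2 - s - 6)

Take the Laplace transform of both sides.
With L{y'} = sY - y(0) = sY - (-4): the LHS transforms to (s - 3)Y - (-4).
The right side is L{e^(-2*t)} = 1/(s + 2).
So (s - 3)Y = 1/(s + 2) + (-4).
Isolate Y and clear denominators.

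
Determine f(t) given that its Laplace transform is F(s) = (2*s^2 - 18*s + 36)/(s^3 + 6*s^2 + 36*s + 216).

Factor the denominator: s^3 + 6*s^2 + 36*s + 216 = (s + 6)*(s^2 + 36).
Partial fraction decomposition gives [3/(s + 6)] + [-s/(s^2 + 36)] + [-12/(s^2 + 36)].
Invert each term: 3/(s + 6) ↔ 3e^(-6t); -1·s/(s^2 + 36) ↔ -cos(6t); -2·6/(s^2 + 36) ↔ -2sin(6t).

f(t) = -2*sin(6*t) - cos(6*t) + 3*exp(-6*t)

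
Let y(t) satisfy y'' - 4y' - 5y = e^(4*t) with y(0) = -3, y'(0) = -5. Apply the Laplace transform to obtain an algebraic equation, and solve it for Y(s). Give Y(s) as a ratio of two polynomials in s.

Laplace-transform each side.
The derivative rules (L{y''} = s^2 Y - s·y(0) - y'(0) and L{y'} = sY - y(0), with y(0) = -3, y'(0) = -5) turn the left side into (s^2 - 4*s - 5)Y - (-3*s + 7).
The right side is L{e^(4*t)} = 1/(s - 4).
So (s^2 - 4*s - 5)Y = 1/(s - 4) + (-3*s + 7).
Solve for Y(s) and write it as one ratio of polynomials.

Y(s) = (-3*s^2 + 19*s - 27)/(s^3 - 8*s^2 + 11*s + 20)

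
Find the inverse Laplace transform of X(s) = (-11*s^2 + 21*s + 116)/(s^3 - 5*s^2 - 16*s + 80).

Factor the denominator: s^3 - 5*s^2 - 16*s + 80 = (s - 5)*(s - 4)*(s + 4).
Partial fraction decomposition gives [-6/(s - 5)] + [-2/(s + 4)] + [-3/(s - 4)].
Invert each term: -6/(s - 5) ↔ -6e^(5t); -2/(s + 4) ↔ -2e^(-4t); -3/(s - 4) ↔ -3e^(4t).

-6*exp(5*t) - 3*exp(4*t) - 2*exp(-4*t)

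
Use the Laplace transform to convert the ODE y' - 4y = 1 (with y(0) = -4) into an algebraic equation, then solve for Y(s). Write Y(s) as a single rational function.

Y(s) = (-4*s + 1)/(s^2 - 4*s)

Apply the Laplace transform to the equation.
With L{y'} = sY - y(0) = sY - (-4): the LHS transforms to (s - 4)Y - (-4).
The right side is L{1} = 1/s.
So (s - 4)Y = 1/s + (-4).
Isolate Y and clear denominators.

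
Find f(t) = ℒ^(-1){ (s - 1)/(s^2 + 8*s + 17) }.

f(t) = -5*exp(-4*t)*sin(t) + exp(-4*t)*cos(t)

Complete the square in the denominator: s^2 + 8*s + 17 = (s + 4)^2 + 1^2.
Split the numerator to match: s - 1 = 1·(s + 4) - 5·1.
Invert each term: 1·(s + 4)/((s + 4)^2 + 1) ↔ e^(-4t)cos(t); -5·1/((s + 4)^2 + 1) ↔ -5e^(-4t)sin(t).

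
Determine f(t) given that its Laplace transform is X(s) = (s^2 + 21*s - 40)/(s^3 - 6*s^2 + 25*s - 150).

f(t) = 2*exp(6*t) + 3*sin(5*t) - cos(5*t)

Factor the denominator: s^3 - 6*s^2 + 25*s - 150 = (s - 6)*(s^2 + 25).
Partial fraction decomposition gives [2/(s - 6)] + [-s/(s^2 + 25)] + [15/(s^2 + 25)].
Invert each term: 2/(s - 6) ↔ 2e^(6t); -1·s/(s^2 + 25) ↔ -cos(5t); 3·5/(s^2 + 25) ↔ 3sin(5t).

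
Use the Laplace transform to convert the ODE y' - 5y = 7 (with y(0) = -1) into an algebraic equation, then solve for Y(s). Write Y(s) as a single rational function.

Y(s) = (-s + 7)/(s^2 - 5*s)

Transform both sides with L{·}.
Using L{y'} = sY - y(0) = sY - (-1), the left side becomes (s - 5)Y - (-1).
The right side is L{7} = 7/s.
So (s - 5)Y = 7/s + (-1).
Divide through and combine into a single rational function.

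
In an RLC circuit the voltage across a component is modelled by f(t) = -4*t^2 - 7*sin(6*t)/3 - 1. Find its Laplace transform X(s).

X(s) = -14/(s^2 + 36) - 1/s - 8/s^3

By linearity of the Laplace transform, transform each term separately.
L{-1} = -1/s; (-7/3)·[L{sin(6t)} = 6/(s^2 + 36)]; (-4)·[L{t^2} = 2!/s^3 = 2/s^3].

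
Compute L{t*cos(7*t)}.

L{cos(7t)} = s/(s^2 + 49).
Then apply L{t·g(t)} = -d/ds[H(s)] with H(s) = s/(s^2 + 49):
differentiating 1 time and applying the sign gives (s - 7)*(s + 7)/(s^2 + 49)^2.

(s - 7)*(s + 7)/(s^2 + 49)^2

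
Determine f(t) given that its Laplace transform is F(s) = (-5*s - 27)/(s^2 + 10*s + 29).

f(t) = -exp(-5*t)*sin(2*t) - 5*exp(-5*t)*cos(2*t)

Complete the square in the denominator: s^2 + 10*s + 29 = (s + 5)^2 + 2^2.
Split the numerator to match: -5*s - 27 = -5·(s + 5) - 1·2.
Invert each term: -5·(s + 5)/((s + 5)^2 + 4) ↔ -5e^(-5t)cos(2t); -1·2/((s + 5)^2 + 4) ↔ -e^(-5t)sin(2t).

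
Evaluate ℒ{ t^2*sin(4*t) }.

L{sin(4t)} = 4/(s^2 + 16).
Then apply L{t^2·g(t)} = (-1)^2 d^2/ds^2[G(s)] with G(s) = 4/(s^2 + 16):
differentiating 2 times and applying the sign gives 8*(3*s^2 - 16)/(s^2 + 16)^3.

8*(3*s^2 - 16)/(s^2 + 16)^3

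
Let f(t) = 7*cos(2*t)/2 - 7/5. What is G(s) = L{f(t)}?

G(s) = 7*s/(2*(s^2 + 4)) - 7/(5*s)

The transform is linear, so treat each term independently.
(7/2)·[L{cos(2t)} = s/(s^2 + 4)]; L{-7/5} = (-7/5)/s.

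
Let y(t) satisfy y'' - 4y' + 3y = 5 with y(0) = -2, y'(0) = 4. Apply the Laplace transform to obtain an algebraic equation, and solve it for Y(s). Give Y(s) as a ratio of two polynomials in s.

Y(s) = (-2*s^2 + 12*s + 5)/(s^3 - 4*s^2 + 3*s)

Take the Laplace transform of both sides.
The derivative rules (L{y''} = s^2 Y - s·y(0) - y'(0) and L{y'} = sY - y(0), with y(0) = -2, y'(0) = 4) turn the left side into (s^2 - 4*s + 3)Y - (-2*s + 12).
The right side is L{5} = 5/s.
So (s^2 - 4*s + 3)Y = 5/s + (-2*s + 12).
Solve for Y(s) and write it as one ratio of polynomials.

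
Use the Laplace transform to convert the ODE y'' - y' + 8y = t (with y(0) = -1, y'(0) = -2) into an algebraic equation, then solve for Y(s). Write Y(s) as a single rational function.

Y(s) = (-s^3 - s^2 + 1)/(s^4 - s^3 + 8*s^2)

Transform both sides with L{·}.
The derivative rules (L{y''} = s^2 Y - s·y(0) - y'(0) and L{y'} = sY - y(0), with y(0) = -1, y'(0) = -2) turn the left side into (s^2 - s + 8)Y - (-s - 1).
The right side is L{t} = s^(-2).
So (s^2 - s + 8)Y = s^(-2) + (-s - 1).
Isolate Y and clear denominators.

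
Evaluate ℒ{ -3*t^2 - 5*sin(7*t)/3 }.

-35/(3*(s^2 + 49)) - 6/s^3

The transform is linear, so treat each term independently.
(-5/3)·[L{sin(7t)} = 7/(s^2 + 49)]; (-3)·[L{t^2} = 2!/s^3 = 2/s^3].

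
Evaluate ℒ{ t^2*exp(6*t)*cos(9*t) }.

L{cos(9t)} = s/(s^2 + 81).
Multiplying by e^(6t) shifts s → s - 6, so L{exp(6*t)*cos(9*t)} = (s - 6)/((s - 6)^2 + 81).
Then apply L{t^2·g(t)} = (-1)^2 d^2/ds^2[H(s)] with H(s) = (s - 6)/((s - 6)^2 + 81):
differentiating 2 times and applying the sign gives 2*(s - 6)*(s^2 - 12*s - 207)/(s^2 - 12*s + 117)^3.

2*(s - 6)*(s^2 - 12*s - 207)/(s^2 - 12*s + 117)^3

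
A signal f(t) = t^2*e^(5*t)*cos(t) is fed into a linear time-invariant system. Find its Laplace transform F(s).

F(s) = 2*(s - 5)*(s^2 - 10*s + 22)/(s^2 - 10*s + 26)^3

L{cos(t)} = s/(s^2 + 1).
Multiplying by e^(5t) shifts s → s - 5, so L{e^(5*t)*cos(t)} = (s - 5)/((s - 5)^2 + 1).
Then apply L{t^2·g(t)} = (-1)^2 d^2/ds^2[G(s)] with G(s) = (s - 5)/((s - 5)^2 + 1):
differentiating 2 times and applying the sign gives 2*(s - 5)*(s^2 - 10*s + 22)/(s^2 - 10*s + 26)^3.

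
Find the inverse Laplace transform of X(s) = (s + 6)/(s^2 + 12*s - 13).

Rewrite the denominator: s^2 + 12*s - 13 = (s + 6)^2 - 49.
The form in (s + 6) signals a first-shifting-theorem factor e^(-6t).
Since L{cosh(7t)} = s/(s^2 - 49), the inverse is e^(-6*t)*cosh(7*t).

exp(-6*t)*cosh(7*t)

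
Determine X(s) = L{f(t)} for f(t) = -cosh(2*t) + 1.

By linearity of the Laplace transform, transform each term separately.
L{1} = 1/s; (-1)·[L{cosh(2t)} = s/(s^2 - 4)].

X(s) = -s/(s^2 - 4) + 1/s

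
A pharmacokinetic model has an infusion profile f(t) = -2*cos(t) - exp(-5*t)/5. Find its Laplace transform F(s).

F(s) = -2*s/(s^2 + 1) - 1/(5*(s + 5))

Apply the Laplace transform termwise.
(-2)·[L{cos(t)} = s/(s^2 + 1)]; (-1/5)·[L{e^(-5t)} = 1/(s + 5)].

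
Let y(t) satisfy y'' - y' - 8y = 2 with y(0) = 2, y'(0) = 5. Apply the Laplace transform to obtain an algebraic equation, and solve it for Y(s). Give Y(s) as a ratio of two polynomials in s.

Take the Laplace transform of both sides.
Using L{y''} = s^2 Y - s·y(0) - y'(0) and L{y'} = sY - y(0), with y(0) = 2, y'(0) = 5, the left side becomes (s^2 - s - 8)Y - (2*s + 3).
The right side is L{2} = 2/s.
So (s^2 - s - 8)Y = 2/s + (2*s + 3).
Isolate Y and clear denominators.

Y(s) = (2*s^2 + 3*s + 2)/(s^3 - s^2 - 8*s)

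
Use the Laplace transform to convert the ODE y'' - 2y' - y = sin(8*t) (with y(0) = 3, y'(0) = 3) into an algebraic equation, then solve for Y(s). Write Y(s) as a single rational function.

Apply the Laplace transform to the equation.
With L{y''} = s^2 Y - s·y(0) - y'(0) and L{y'} = sY - y(0), with y(0) = 3, y'(0) = 3: the LHS transforms to (s^2 - 2*s - 1)Y - (3*s - 3).
The right side is L{sin(8*t)} = 8/(s^2 + 64).
So (s^2 - 2*s - 1)Y = 8/(s^2 + 64) + (3*s - 3).
Divide through and combine into a single rational function.

Y(s) = (3*s^3 - 3*s^2 + 192*s - 184)/(s^4 - 2*s^3 + 63*s^2 - 128*s - 64)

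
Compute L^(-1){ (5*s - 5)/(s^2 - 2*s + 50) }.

5*exp(t)*cos(7*t)

Rewrite the denominator: s^2 - 2*s + 50 = (s - 1)^2 + 49.
The form in (s - 1) signals a first-shifting-theorem factor e^(t).
Since L{cos(7t)} = s/(s^2 + 49), the inverse is e^(t)*cos(7*t), scaled by 5.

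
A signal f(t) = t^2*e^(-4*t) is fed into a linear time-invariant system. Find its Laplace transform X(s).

L{e^(-4t)} = 1/(s + 4).
Then apply L{t^2·g(t)} = (-1)^2 d^2/ds^2[G(s)] with G(s) = 1/(s + 4):
differentiating 2 times and applying the sign gives 2/(s + 4)^3.

X(s) = 2/(s + 4)^3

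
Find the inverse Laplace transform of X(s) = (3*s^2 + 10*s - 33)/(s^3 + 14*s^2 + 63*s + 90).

Factor the denominator: s^3 + 14*s^2 + 63*s + 90 = (s + 3)*(s + 5)*(s + 6).
Partial fraction decomposition gives [4/(s + 5)] + [-6/(s + 3)] + [5/(s + 6)].
Invert each term: 4/(s + 5) ↔ 4e^(-5t); -6/(s + 3) ↔ -6e^(-3t); 5/(s + 6) ↔ 5e^(-6t).

-6*exp(-3*t) + 4*exp(-5*t) + 5*exp(-6*t)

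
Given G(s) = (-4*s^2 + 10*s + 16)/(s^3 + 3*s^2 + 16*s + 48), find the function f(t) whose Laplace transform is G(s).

Factor the denominator: s^3 + 3*s^2 + 16*s + 48 = (s + 3)*(s^2 + 16).
Partial fraction decomposition gives [-2/(s + 3)] + [-2*s/(s^2 + 16)] + [16/(s^2 + 16)].
Invert each term: -2/(s + 3) ↔ -2e^(-3t); -2·s/(s^2 + 16) ↔ -2cos(4t); 4·4/(s^2 + 16) ↔ 4sin(4t).

f(t) = 4*sin(4*t) - 2*cos(4*t) - 2*exp(-3*t)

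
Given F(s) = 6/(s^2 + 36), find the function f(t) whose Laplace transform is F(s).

f(t) = sin(6*t)

Since L{sin(6t)} = 6/(s^2 + 36), the inverse is sin(6*t).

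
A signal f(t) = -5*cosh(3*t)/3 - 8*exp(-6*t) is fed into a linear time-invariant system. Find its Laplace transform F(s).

By linearity of the Laplace transform, transform each term separately.
(-8)·[L{e^(-6t)} = 1/(s + 6)]; (-5/3)·[L{cosh(3t)} = s/(s^2 - 9)].

F(s) = -5*s/(3*(s^2 - 9)) - 8/(s + 6)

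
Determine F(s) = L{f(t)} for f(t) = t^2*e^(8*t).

L{e^(8t)} = 1/(s - 8).
Then apply L{t^2·g(t)} = (-1)^2 d^2/ds^2[G(s)] with G(s) = 1/(s - 8):
differentiating 2 times and applying the sign gives 2/(s - 8)^3.

F(s) = 2/(s - 8)^3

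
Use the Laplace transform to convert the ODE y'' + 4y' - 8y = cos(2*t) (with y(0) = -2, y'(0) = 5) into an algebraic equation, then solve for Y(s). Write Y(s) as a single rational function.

Y(s) = (-2*s^3 - 3*s^2 - 7*s - 12)/(s^4 + 4*s^3 - 4*s^2 + 16*s - 32)

Laplace-transform each side.
The derivative rules (L{y''} = s^2 Y - s·y(0) - y'(0) and L{y'} = sY - y(0), with y(0) = -2, y'(0) = 5) turn the left side into (s^2 + 4*s - 8)Y - (-2*s - 3).
The right side is L{cos(2*t)} = s/(s^2 + 4).
So (s^2 + 4*s - 8)Y = s/(s^2 + 4) + (-2*s - 3).
Divide through and combine into a single rational function.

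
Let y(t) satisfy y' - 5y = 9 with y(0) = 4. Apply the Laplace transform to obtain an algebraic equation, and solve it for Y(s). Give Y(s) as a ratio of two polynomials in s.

Y(s) = (4*s + 9)/(s^2 - 5*s)

Laplace-transform each side.
Using L{y'} = sY - y(0) = sY - 4, the left side becomes (s - 5)Y - (4).
The right side is L{9} = 9/s.
So (s - 5)Y = 9/s + (4).
Divide through and combine into a single rational function.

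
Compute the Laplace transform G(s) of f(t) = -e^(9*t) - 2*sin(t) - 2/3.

G(s) = -2/(s^2 + 1) - 1/(s - 9) - 2/(3*s)

Apply the Laplace transform termwise.
L{-2/3} = (-2/3)/s; (-1)·[L{e^(9t)} = 1/(s - 9)]; (-2)·[L{sin(t)} = 1/(s^2 + 1)].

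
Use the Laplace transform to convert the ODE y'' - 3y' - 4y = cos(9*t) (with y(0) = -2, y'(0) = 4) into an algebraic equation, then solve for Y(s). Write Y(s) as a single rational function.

Y(s) = (-2*s^3 + 10*s^2 - 161*s + 810)/(s^4 - 3*s^3 + 77*s^2 - 243*s - 324)

Apply the Laplace transform to the equation.
Using L{y''} = s^2 Y - s·y(0) - y'(0) and L{y'} = sY - y(0), with y(0) = -2, y'(0) = 4, the left side becomes (s^2 - 3*s - 4)Y - (-2*s + 10).
The right side is L{cos(9*t)} = s/(s^2 + 81).
So (s^2 - 3*s - 4)Y = s/(s^2 + 81) + (-2*s + 10).
Divide through and combine into a single rational function.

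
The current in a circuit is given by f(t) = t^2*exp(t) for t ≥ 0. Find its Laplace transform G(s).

L{e^(t)} = 1/(s - 1).
Then apply L{t^2·g(t)} = (-1)^2 d^2/ds^2[H(s)] with H(s) = 1/(s - 1):
differentiating 2 times and applying the sign gives 2/(s - 1)^3.

G(s) = 2/(s - 1)^3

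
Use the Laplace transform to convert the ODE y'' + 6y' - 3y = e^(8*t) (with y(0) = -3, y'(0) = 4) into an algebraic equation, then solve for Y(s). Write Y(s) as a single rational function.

Transform both sides with L{·}.
With L{y''} = s^2 Y - s·y(0) - y'(0) and L{y'} = sY - y(0), with y(0) = -3, y'(0) = 4: the LHS transforms to (s^2 + 6*s - 3)Y - (-3*s - 14).
The right side is L{e^(8*t)} = 1/(s - 8).
So (s^2 + 6*s - 3)Y = 1/(s - 8) + (-3*s - 14).
Solve for Y(s) and write it as one ratio of polynomials.

Y(s) = (-3*s^2 + 10*s + 113)/(s^3 - 2*s^2 - 51*s + 24)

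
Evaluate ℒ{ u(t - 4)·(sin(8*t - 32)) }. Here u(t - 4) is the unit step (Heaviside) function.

By the second shifting theorem, L{u(t - c)·g(t - c)} = e^(-cs)·G(s) with c = 4 and G(s) = L{g(t)}.
L{sin(8t)} = 8/(s^2 + 64).

8*exp(-4*s)/(s^2 + 64)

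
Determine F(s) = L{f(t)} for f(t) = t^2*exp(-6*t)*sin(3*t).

F(s) = 18*(s^2 + 12*s + 33)/(s^2 + 12*s + 45)^3

L{sin(3t)} = 3/(s^2 + 9).
Multiplying by e^(-6t) shifts s → s + 6, so L{exp(-6*t)*sin(3*t)} = 3/((s + 6)^2 + 9).
Then apply L{t^2·g(t)} = (-1)^2 d^2/ds^2[G(s)] with G(s) = 3/((s + 6)^2 + 9):
differentiating 2 times and applying the sign gives 18*(s^2 + 12*s + 33)/(s^2 + 12*s + 45)^3.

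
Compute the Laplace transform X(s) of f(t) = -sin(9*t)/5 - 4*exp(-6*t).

Apply the Laplace transform termwise.
(-4)·[L{e^(-6t)} = 1/(s + 6)]; (-1/5)·[L{sin(9t)} = 9/(s^2 + 81)].

X(s) = -9/(5*(s^2 + 81)) - 4/(s + 6)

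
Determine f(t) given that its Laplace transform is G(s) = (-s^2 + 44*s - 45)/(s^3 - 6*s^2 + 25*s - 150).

Factor the denominator: s^3 - 6*s^2 + 25*s - 150 = (s - 6)*(s^2 + 25).
Partial fraction decomposition gives [3/(s - 6)] + [-4*s/(s^2 + 25)] + [20/(s^2 + 25)].
Invert each term: 3/(s - 6) ↔ 3e^(6t); -4·s/(s^2 + 25) ↔ -4cos(5t); 4·5/(s^2 + 25) ↔ 4sin(5t).

f(t) = 3*exp(6*t) + 4*sin(5*t) - 4*cos(5*t)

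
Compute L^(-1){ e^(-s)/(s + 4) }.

The factor e^(-s) signals a time shift by c = 1 (second shifting theorem).
L{e^(-4t)} = 1/(s + 4), so L^-1{1/(s + 4)} = e^(-4*t).
Hence the inverse is u(t - 1) times that function evaluated at t - 1.

Heaviside(t - 1)*(exp(-4*t + 4))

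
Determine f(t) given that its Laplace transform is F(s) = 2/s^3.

Since L{t^2} = 2!/s^3 = 2/s^3, the inverse is t^2.

f(t) = t^2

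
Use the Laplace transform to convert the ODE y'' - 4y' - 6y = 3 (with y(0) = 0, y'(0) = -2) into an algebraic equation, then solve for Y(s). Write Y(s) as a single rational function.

Y(s) = (-2*s + 3)/(s^3 - 4*s^2 - 6*s)

Apply the Laplace transform to the equation.
With L{y''} = s^2 Y - s·y(0) - y'(0) and L{y'} = sY - y(0), with y(0) = 0, y'(0) = -2: the LHS transforms to (s^2 - 4*s - 6)Y - (-2).
The right side is L{3} = 3/s.
So (s^2 - 4*s - 6)Y = 3/s + (-2).
Isolate Y and clear denominators.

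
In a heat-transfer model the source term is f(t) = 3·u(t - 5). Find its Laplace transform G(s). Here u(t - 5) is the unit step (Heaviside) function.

G(s) = 3*exp(-5*s)/s

By the second shifting theorem, L{u(t - c)·g(t - c)} = e^(-cs)·H(s) with c = 5 and H(s) = L{g(t)}.
L{3} = 3/s.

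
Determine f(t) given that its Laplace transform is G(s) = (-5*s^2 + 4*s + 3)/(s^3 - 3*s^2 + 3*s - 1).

f(t) = t^2*exp(t) - 6*t*exp(t) - 5*exp(t)

Factor the denominator: s^3 - 3*s^2 + 3*s - 1 = (s - 1)^3.
Partial fraction decomposition gives [-5/(s - 1)] + [-6/(s - 1)^2] + [2/(s - 1)^3].
Invert each term: -5/(s - 1) ↔ -5e^(t); -6/(s - 1)^2 ↔ -6t·e^(t); 2/(s - 1)^3 ↔ (1)t^2·e^(t).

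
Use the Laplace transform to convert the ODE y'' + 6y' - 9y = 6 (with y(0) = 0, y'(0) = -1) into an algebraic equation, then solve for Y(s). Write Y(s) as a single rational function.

Transform both sides with L{·}.
Using L{y''} = s^2 Y - s·y(0) - y'(0) and L{y'} = sY - y(0), with y(0) = 0, y'(0) = -1, the left side becomes (s^2 + 6*s - 9)Y - (-1).
The right side is L{6} = 6/s.
So (s^2 + 6*s - 9)Y = 6/s + (-1).
Isolate Y and clear denominators.

Y(s) = (-s + 6)/(s^3 + 6*s^2 - 9*s)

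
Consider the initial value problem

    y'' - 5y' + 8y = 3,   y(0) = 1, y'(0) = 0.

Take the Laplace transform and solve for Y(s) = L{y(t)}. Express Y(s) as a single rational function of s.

Y(s) = (s^2 - 5*s + 3)/(s^3 - 5*s^2 + 8*s)

Apply the Laplace transform to the equation.
The derivative rules (L{y''} = s^2 Y - s·y(0) - y'(0) and L{y'} = sY - y(0), with y(0) = 1, y'(0) = 0) turn the left side into (s^2 - 5*s + 8)Y - (s - 5).
The right side is L{3} = 3/s.
So (s^2 - 5*s + 8)Y = 3/s + (s - 5).
Isolate Y and clear denominators.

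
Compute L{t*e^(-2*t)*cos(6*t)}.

(s - 4)*(s + 8)/(s^2 + 4*s + 40)^2

L{cos(6t)} = s/(s^2 + 36).
Multiplying by e^(-2t) shifts s → s + 2, so L{e^(-2*t)*cos(6*t)} = (s + 2)/((s + 2)^2 + 36).
Then apply L{t·g(t)} = -d/ds[G(s)] with G(s) = (s + 2)/((s + 2)^2 + 36):
differentiating 1 time and applying the sign gives (s - 4)*(s + 8)/(s^2 + 4*s + 40)^2.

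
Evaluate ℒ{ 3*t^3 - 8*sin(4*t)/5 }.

The transform is linear, so treat each term independently.
(-8/5)·[L{sin(4t)} = 4/(s^2 + 16)]; (3)·[L{t^3} = 3!/s^4 = 6/s^4].

-32/(5*(s^2 + 16)) + 18/s^4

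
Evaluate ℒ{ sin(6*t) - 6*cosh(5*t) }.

-6*s/(s^2 - 25) + 6/(s^2 + 36)

Apply the Laplace transform termwise.
(-6)·[L{cosh(5t)} = s/(s^2 - 25)]; L{sin(6t)} = 6/(s^2 + 36).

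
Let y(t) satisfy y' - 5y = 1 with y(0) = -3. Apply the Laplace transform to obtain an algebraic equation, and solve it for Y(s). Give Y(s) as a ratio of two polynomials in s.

Take the Laplace transform of both sides.
Using L{y'} = sY - y(0) = sY - (-3), the left side becomes (s - 5)Y - (-3).
The right side is L{1} = 1/s.
So (s - 5)Y = 1/s + (-3).
Solve for Y(s) and write it as one ratio of polynomials.

Y(s) = (-3*s + 1)/(s^2 - 5*s)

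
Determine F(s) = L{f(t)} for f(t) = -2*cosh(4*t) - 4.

F(s) = -2*s/(s^2 - 16) - 4/s

The transform is linear, so treat each term independently.
L{-4} = -4/s; (-2)·[L{cosh(4t)} = s/(s^2 - 16)].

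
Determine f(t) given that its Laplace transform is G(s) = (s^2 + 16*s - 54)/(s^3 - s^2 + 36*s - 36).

Factor the denominator: s^3 - s^2 + 36*s - 36 = (s - 1)*(s^2 + 36).
Partial fraction decomposition gives [-1/(s - 1)] + [2*s/(s^2 + 36)] + [18/(s^2 + 36)].
Invert each term: -1/(s - 1) ↔ -e^(t); 2·s/(s^2 + 36) ↔ 2cos(6t); 3·6/(s^2 + 36) ↔ 3sin(6t).

f(t) = -exp(t) + 3*sin(6*t) + 2*cos(6*t)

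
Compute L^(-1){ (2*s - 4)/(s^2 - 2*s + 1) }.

-2*t*exp(t) + 2*exp(t)

Factor the denominator: s^2 - 2*s + 1 = (s - 1)^2.
Partial fraction decomposition gives [2/(s - 1)] + [-2/(s - 1)^2].
Invert each term: 2/(s - 1) ↔ 2e^(t); -2/(s - 1)^2 ↔ -2t·e^(t).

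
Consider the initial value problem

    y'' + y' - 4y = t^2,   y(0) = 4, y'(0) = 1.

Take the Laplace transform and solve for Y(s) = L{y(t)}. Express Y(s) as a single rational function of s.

Y(s) = (4*s^4 + 5*s^3 + 2)/(s^5 + s^4 - 4*s^3)

Transform both sides with L{·}.
The derivative rules (L{y''} = s^2 Y - s·y(0) - y'(0) and L{y'} = sY - y(0), with y(0) = 4, y'(0) = 1) turn the left side into (s^2 + s - 4)Y - (4*s + 5).
The right side is L{t^2} = 2/s^3.
So (s^2 + s - 4)Y = 2/s^3 + (4*s + 5).
Isolate Y and clear denominators.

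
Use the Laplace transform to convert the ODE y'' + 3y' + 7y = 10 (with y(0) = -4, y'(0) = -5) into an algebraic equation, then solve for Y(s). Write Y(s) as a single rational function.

Y(s) = (-4*s^2 - 17*s + 10)/(s^3 + 3*s^2 + 7*s)

Laplace-transform each side.
Using L{y''} = s^2 Y - s·y(0) - y'(0) and L{y'} = sY - y(0), with y(0) = -4, y'(0) = -5, the left side becomes (s^2 + 3*s + 7)Y - (-4*s - 17).
The right side is L{10} = 10/s.
So (s^2 + 3*s + 7)Y = 10/s + (-4*s - 17).
Isolate Y and clear denominators.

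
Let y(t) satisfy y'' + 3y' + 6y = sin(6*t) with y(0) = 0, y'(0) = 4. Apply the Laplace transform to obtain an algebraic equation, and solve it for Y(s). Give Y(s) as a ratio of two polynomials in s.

Y(s) = (4*s^2 + 150)/(s^4 + 3*s^3 + 42*s^2 + 108*s + 216)

Transform both sides with L{·}.
With L{y''} = s^2 Y - s·y(0) - y'(0) and L{y'} = sY - y(0), with y(0) = 0, y'(0) = 4: the LHS transforms to (s^2 + 3*s + 6)Y - (4).
The right side is L{sin(6*t)} = 6/(s^2 + 36).
So (s^2 + 3*s + 6)Y = 6/(s^2 + 36) + (4).
Solve for Y(s) and write it as one ratio of polynomials.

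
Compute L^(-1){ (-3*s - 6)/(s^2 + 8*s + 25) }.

Complete the square in the denominator: s^2 + 8*s + 25 = (s + 4)^2 + 3^2.
Split the numerator to match: -3*s - 6 = -3·(s + 4) + 2·3.
Invert each term: -3·(s + 4)/((s + 4)^2 + 9) ↔ -3e^(-4t)cos(3t); 2·3/((s + 4)^2 + 9) ↔ 2e^(-4t)sin(3t).

2*exp(-4*t)*sin(3*t) - 3*exp(-4*t)*cos(3*t)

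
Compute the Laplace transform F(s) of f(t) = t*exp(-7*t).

L{e^(-7t)} = 1/(s + 7).
Then apply L{t·g(t)} = -d/ds[G(s)] with G(s) = 1/(s + 7):
differentiating 1 time and applying the sign gives (s + 7)^(-2).

F(s) = (s + 7)^(-2)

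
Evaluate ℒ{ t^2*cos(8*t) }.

L{cos(8t)} = s/(s^2 + 64).
Then apply L{t^2·g(t)} = (-1)^2 d^2/ds^2[G(s)] with G(s) = s/(s^2 + 64):
differentiating 2 times and applying the sign gives 2*s*(s^2 - 192)/(s^2 + 64)^3.

2*s*(s^2 - 192)/(s^2 + 64)^3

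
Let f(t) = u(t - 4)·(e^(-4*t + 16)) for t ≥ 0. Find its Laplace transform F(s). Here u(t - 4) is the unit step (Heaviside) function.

F(s) = exp(-4*s)/(s + 4)

By the second shifting theorem, L{u(t - c)·g(t - c)} = e^(-cs)·G(s) with c = 4 and G(s) = L{g(t)}.
L{e^(-4t)} = 1/(s + 4).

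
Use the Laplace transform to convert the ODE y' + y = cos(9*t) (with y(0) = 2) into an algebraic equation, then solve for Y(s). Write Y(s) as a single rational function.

Y(s) = (2*s^2 + s + 162)/(s^3 + s^2 + 81*s + 81)

Laplace-transform each side.
With L{y'} = sY - y(0) = sY - 2: the LHS transforms to (s + 1)Y - (2).
The right side is L{cos(9*t)} = s/(s^2 + 81).
So (s + 1)Y = s/(s^2 + 81) + (2).
Isolate Y and clear denominators.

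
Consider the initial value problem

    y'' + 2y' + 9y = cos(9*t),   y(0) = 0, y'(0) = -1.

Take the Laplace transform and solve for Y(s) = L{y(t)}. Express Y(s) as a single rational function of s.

Take the Laplace transform of both sides.
The derivative rules (L{y''} = s^2 Y - s·y(0) - y'(0) and L{y'} = sY - y(0), with y(0) = 0, y'(0) = -1) turn the left side into (s^2 + 2*s + 9)Y - (-1).
The right side is L{cos(9*t)} = s/(s^2 + 81).
So (s^2 + 2*s + 9)Y = s/(s^2 + 81) + (-1).
Divide through and combine into a single rational function.

Y(s) = (-s^2 + s - 81)/(s^4 + 2*s^3 + 90*s^2 + 162*s + 729)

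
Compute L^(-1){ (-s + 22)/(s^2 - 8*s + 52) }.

Complete the square in the denominator: s^2 - 8*s + 52 = (s - 4)^2 + 6^2.
Split the numerator to match: -s + 22 = -1·(s - 4) + 3·6.
Invert each term: -1·(s - 4)/((s - 4)^2 + 36) ↔ -e^(4t)cos(6t); 3·6/((s - 4)^2 + 36) ↔ 3e^(4t)sin(6t).

3*exp(4*t)*sin(6*t) - exp(4*t)*cos(6*t)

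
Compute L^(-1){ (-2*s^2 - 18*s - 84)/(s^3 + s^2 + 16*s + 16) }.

Factor the denominator: s^3 + s^2 + 16*s + 16 = (s + 1)*(s^2 + 16).
Partial fraction decomposition gives [-4/(s + 1)] + [2*s/(s^2 + 16)] + [-20/(s^2 + 16)].
Invert each term: -4/(s + 1) ↔ -4e^(-t); 2·s/(s^2 + 16) ↔ 2cos(4t); -5·4/(s^2 + 16) ↔ -5sin(4t).

-5*sin(4*t) + 2*cos(4*t) - 4*exp(-t)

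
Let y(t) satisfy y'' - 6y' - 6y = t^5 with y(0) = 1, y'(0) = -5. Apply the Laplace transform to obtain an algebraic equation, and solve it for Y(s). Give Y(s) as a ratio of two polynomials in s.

Y(s) = (s^7 - 11*s^6 + 120)/(s^8 - 6*s^7 - 6*s^6)

Apply the Laplace transform to the equation.
The derivative rules (L{y''} = s^2 Y - s·y(0) - y'(0) and L{y'} = sY - y(0), with y(0) = 1, y'(0) = -5) turn the left side into (s^2 - 6*s - 6)Y - (s - 11).
The right side is L{t^5} = 120/s^6.
So (s^2 - 6*s - 6)Y = 120/s^6 + (s - 11).
Isolate Y and clear denominators.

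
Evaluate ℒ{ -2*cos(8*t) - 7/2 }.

The transform is linear, so treat each term independently.
L{-7/2} = (-7/2)/s; (-2)·[L{cos(8t)} = s/(s^2 + 64)].

-2*s/(s^2 + 64) - 7/(2*s)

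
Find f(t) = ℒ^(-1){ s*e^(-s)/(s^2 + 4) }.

The factor e^(-s) signals a time shift by c = 1 (second shifting theorem).
L{cos(2t)} = s/(s^2 + 4), so L^-1{s/(s^2 + 4)} = cos(2*t).
Hence the inverse is u(t - 1) times that function evaluated at t - 1.

f(t) = Heaviside(t - 1)*(cos(2*t - 2))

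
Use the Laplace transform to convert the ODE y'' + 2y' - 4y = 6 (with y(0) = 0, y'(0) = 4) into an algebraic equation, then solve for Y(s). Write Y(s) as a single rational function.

Y(s) = (4*s + 6)/(s^3 + 2*s^2 - 4*s)

Apply the Laplace transform to the equation.
Using L{y''} = s^2 Y - s·y(0) - y'(0) and L{y'} = sY - y(0), with y(0) = 0, y'(0) = 4, the left side becomes (s^2 + 2*s - 4)Y - (4).
The right side is L{6} = 6/s.
So (s^2 + 2*s - 4)Y = 6/s + (4).
Solve for Y(s) and write it as one ratio of polynomials.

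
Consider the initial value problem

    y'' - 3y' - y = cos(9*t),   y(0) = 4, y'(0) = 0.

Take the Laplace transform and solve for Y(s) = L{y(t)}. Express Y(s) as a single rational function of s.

Y(s) = (4*s^3 - 12*s^2 + 325*s - 972)/(s^4 - 3*s^3 + 80*s^2 - 243*s - 81)

Apply the Laplace transform to the equation.
The derivative rules (L{y''} = s^2 Y - s·y(0) - y'(0) and L{y'} = sY - y(0), with y(0) = 4, y'(0) = 0) turn the left side into (s^2 - 3*s - 1)Y - (4*s - 12).
The right side is L{cos(9*t)} = s/(s^2 + 81).
So (s^2 - 3*s - 1)Y = s/(s^2 + 81) + (4*s - 12).
Isolate Y and clear denominators.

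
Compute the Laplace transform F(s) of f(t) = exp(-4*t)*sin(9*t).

F(s) = 9/((s + 4)^2 + 81)

L{sin(9t)} = 9/(s^2 + 81).
By the first shifting theorem, multiplying by e^(-4t) replaces s with s + 4.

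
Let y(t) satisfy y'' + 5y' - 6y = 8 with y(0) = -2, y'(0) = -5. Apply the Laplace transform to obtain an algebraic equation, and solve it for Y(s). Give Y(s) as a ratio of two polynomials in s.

Laplace-transform each side.
With L{y''} = s^2 Y - s·y(0) - y'(0) and L{y'} = sY - y(0), with y(0) = -2, y'(0) = -5: the LHS transforms to (s^2 + 5*s - 6)Y - (-2*s - 15).
The right side is L{8} = 8/s.
So (s^2 + 5*s - 6)Y = 8/s + (-2*s - 15).
Solve for Y(s) and write it as one ratio of polynomials.

Y(s) = (-2*s^2 - 15*s + 8)/(s^3 + 5*s^2 - 6*s)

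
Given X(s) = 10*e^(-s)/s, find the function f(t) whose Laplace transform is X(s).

f(t) = Heaviside(t - 1)*(10)

The factor e^(-s) signals a time shift by c = 1 (second shifting theorem).
L{10} = 10/s, so L^-1{10/s} = 10.
Hence the inverse is u(t - 1) times that function evaluated at t - 1.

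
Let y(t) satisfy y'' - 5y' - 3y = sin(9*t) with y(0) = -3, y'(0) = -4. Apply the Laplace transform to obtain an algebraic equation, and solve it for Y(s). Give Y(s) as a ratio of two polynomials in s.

Transform both sides with L{·}.
The derivative rules (L{y''} = s^2 Y - s·y(0) - y'(0) and L{y'} = sY - y(0), with y(0) = -3, y'(0) = -4) turn the left side into (s^2 - 5*s - 3)Y - (-3*s + 11).
The right side is L{sin(9*t)} = 9/(s^2 + 81).
So (s^2 - 5*s - 3)Y = 9/(s^2 + 81) + (-3*s + 11).
Divide through and combine into a single rational function.

Y(s) = (-3*s^3 + 11*s^2 - 243*s + 900)/(s^4 - 5*s^3 + 78*s^2 - 405*s - 243)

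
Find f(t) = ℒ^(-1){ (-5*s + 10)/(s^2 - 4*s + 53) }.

Rewrite the denominator: s^2 - 4*s + 53 = (s - 2)^2 + 49.
The form in (s - 2) signals a first-shifting-theorem factor e^(2t).
Since L{cos(7t)} = s/(s^2 + 49), the inverse is exp(2*t)*cos(7*t), scaled by -5.

f(t) = -5*exp(2*t)*cos(7*t)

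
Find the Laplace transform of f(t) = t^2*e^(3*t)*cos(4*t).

2*(s - 3)*(s^2 - 6*s - 39)/(s^2 - 6*s + 25)^3

L{cos(4t)} = s/(s^2 + 16).
Multiplying by e^(3t) shifts s → s - 3, so L{e^(3*t)*cos(4*t)} = (s - 3)/((s - 3)^2 + 16).
Then apply L{t^2·g(t)} = (-1)^2 d^2/ds^2[G(s)] with G(s) = (s - 3)/((s - 3)^2 + 16):
differentiating 2 times and applying the sign gives 2*(s - 3)*(s^2 - 6*s - 39)/(s^2 - 6*s + 25)^3.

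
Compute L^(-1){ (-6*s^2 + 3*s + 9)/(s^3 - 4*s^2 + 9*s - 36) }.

-3*exp(4*t) - 3*sin(3*t) - 3*cos(3*t)

Factor the denominator: s^3 - 4*s^2 + 9*s - 36 = (s - 4)*(s^2 + 9).
Partial fraction decomposition gives [-3/(s - 4)] + [-3*s/(s^2 + 9)] + [-9/(s^2 + 9)].
Invert each term: -3/(s - 4) ↔ -3e^(4t); -3·s/(s^2 + 9) ↔ -3cos(3t); -3·3/(s^2 + 9) ↔ -3sin(3t).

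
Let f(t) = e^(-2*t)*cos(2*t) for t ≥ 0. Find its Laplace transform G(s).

L{cos(2t)} = s/(s^2 + 4).
By the first shifting theorem, multiplying by e^(-2t) replaces s with s + 2.

G(s) = (s + 2)/((s + 2)^2 + 4)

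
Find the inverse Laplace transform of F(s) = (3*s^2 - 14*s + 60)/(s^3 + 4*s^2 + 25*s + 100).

-2*sin(5*t) - cos(5*t) + 4*exp(-4*t)

Factor the denominator: s^3 + 4*s^2 + 25*s + 100 = (s + 4)*(s^2 + 25).
Partial fraction decomposition gives [4/(s + 4)] + [-s/(s^2 + 25)] + [-10/(s^2 + 25)].
Invert each term: 4/(s + 4) ↔ 4e^(-4t); -1·s/(s^2 + 25) ↔ -cos(5t); -2·5/(s^2 + 25) ↔ -2sin(5t).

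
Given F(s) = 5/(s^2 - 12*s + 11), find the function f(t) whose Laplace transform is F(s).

f(t) = exp(6*t)*sinh(5*t)

Rewrite the denominator: s^2 - 12*s + 11 = (s - 6)^2 - 25.
The form in (s - 6) signals a first-shifting-theorem factor e^(6t).
Since L{sinh(5t)} = 5/(s^2 - 25), the inverse is exp(6*t)*sinh(5*t).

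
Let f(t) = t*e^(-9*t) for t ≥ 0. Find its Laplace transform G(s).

L{e^(-9t)} = 1/(s + 9).
Then apply L{t·g(t)} = -d/ds[H(s)] with H(s) = 1/(s + 9):
differentiating 1 time and applying the sign gives (s + 9)^(-2).

G(s) = (s + 9)^(-2)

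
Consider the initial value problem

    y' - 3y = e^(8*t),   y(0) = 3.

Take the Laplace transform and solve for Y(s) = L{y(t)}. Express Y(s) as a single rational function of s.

Y(s) = (3*s - 23)/(s^2 - 11*s + 24)

Laplace-transform each side.
With L{y'} = sY - y(0) = sY - 3: the LHS transforms to (s - 3)Y - (3).
The right side is L{e^(8*t)} = 1/(s - 8).
So (s - 3)Y = 1/(s - 8) + (3).
Isolate Y and clear denominators.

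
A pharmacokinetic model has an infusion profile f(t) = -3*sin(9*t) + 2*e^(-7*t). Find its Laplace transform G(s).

G(s) = -27/(s^2 + 81) + 2/(s + 7)

Apply the Laplace transform termwise.
(-3)·[L{sin(9t)} = 9/(s^2 + 81)]; (2)·[L{e^(-7t)} = 1/(s + 7)].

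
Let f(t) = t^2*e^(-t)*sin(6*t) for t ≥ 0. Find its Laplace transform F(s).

F(s) = 36*(s^2 + 2*s - 11)/(s^2 + 2*s + 37)^3

L{sin(6t)} = 6/(s^2 + 36).
Multiplying by e^(-t) shifts s → s + 1, so L{e^(-t)*sin(6*t)} = 6/((s + 1)^2 + 36).
Then apply L{t^2·g(t)} = (-1)^2 d^2/ds^2[G(s)] with G(s) = 6/((s + 1)^2 + 36):
differentiating 2 times and applying the sign gives 36*(s^2 + 2*s - 11)/(s^2 + 2*s + 37)^3.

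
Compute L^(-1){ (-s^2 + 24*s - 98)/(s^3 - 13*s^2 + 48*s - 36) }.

Factor the denominator: s^3 - 13*s^2 + 48*s - 36 = (s - 6)^2*(s - 1).
Partial fraction decomposition gives [2/(s - 6)] + [2/(s - 6)^2] + [-3/(s - 1)].
Invert each term: 2/(s - 6) ↔ 2e^(6t); 2/(s - 6)^2 ↔ 2t·e^(6t); -3/(s - 1) ↔ -3e^(t).

2*t*exp(6*t) + 2*exp(6*t) - 3*exp(t)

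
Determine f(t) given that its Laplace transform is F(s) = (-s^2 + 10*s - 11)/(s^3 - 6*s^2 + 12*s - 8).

f(t) = 5*t^2*exp(2*t)/2 + 6*t*exp(2*t) - exp(2*t)

Factor the denominator: s^3 - 6*s^2 + 12*s - 8 = (s - 2)^3.
Partial fraction decomposition gives [-1/(s - 2)] + [6/(s - 2)^2] + [5/(s - 2)^3].
Invert each term: -1/(s - 2) ↔ -e^(2t); 6/(s - 2)^2 ↔ 6t·e^(2t); 5/(s - 2)^3 ↔ (5/2)t^2·e^(2t).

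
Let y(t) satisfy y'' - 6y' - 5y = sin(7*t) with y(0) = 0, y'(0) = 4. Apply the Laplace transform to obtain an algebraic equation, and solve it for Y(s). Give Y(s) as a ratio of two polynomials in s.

Y(s) = (4*s^2 + 203)/(s^4 - 6*s^3 + 44*s^2 - 294*s - 245)

Transform both sides with L{·}.
With L{y''} = s^2 Y - s·y(0) - y'(0) and L{y'} = sY - y(0), with y(0) = 0, y'(0) = 4: the LHS transforms to (s^2 - 6*s - 5)Y - (4).
The right side is L{sin(7*t)} = 7/(s^2 + 49).
So (s^2 - 6*s - 5)Y = 7/(s^2 + 49) + (4).
Solve for Y(s) and write it as one ratio of polynomials.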